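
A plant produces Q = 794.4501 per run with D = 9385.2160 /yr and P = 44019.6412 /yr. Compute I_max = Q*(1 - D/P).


D/P = 0.2132
1 - D/P = 0.7868
I_max = 794.4501 * 0.7868 = 625.0692

625.0692 units


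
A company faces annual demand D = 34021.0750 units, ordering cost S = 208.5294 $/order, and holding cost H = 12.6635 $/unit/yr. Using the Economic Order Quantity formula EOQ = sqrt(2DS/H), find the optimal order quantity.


2*D*S = 2 * 34021.0750 * 208.5294 = 14188788.7142
2*D*S/H = 1120447.6420
EOQ = sqrt(1120447.6420) = 1058.5120

1058.5120 units


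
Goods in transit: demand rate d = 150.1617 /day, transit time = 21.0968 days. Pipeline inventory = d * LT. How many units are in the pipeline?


Pipeline = 150.1617 * 21.0968 = 3167.9314

3167.9314 units


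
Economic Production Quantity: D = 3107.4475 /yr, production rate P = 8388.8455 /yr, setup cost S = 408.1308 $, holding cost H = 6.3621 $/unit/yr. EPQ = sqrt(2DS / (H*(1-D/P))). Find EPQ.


1 - D/P = 1 - 0.3704 = 0.6296
H*(1-D/P) = 4.0054
2DS = 2536490.0683
EPQ = sqrt(633265.7126) = 795.7799

795.7799 units


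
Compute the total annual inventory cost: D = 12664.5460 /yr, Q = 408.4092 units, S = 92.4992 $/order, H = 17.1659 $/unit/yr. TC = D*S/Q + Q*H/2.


Ordering cost = D*S/Q = 2868.3496
Holding cost = Q*H/2 = 3505.3557
TC = 2868.3496 + 3505.3557 = 6373.7054

6373.7054 $/yr


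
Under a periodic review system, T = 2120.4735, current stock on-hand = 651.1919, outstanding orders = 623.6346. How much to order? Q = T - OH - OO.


Inventory position = OH + OO = 651.1919 + 623.6346 = 1274.8265
Q = 2120.4735 - 1274.8265 = 845.6470

845.6470 units


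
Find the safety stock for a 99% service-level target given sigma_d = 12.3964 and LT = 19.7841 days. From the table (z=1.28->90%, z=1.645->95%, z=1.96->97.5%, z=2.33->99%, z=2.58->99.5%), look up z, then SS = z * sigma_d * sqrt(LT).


From the table, SL = 99% corresponds to z = 2.33
sqrt(LT) = sqrt(19.7841) = 4.4479
SS = 2.33 * 12.3964 * 4.4479 = 128.4723

128.4723 units


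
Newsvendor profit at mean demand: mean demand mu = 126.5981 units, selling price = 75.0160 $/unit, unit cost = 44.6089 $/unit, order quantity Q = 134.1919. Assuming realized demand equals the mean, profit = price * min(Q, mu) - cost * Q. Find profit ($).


Sales at mu = min(134.1919, 126.5981) = 126.5981
Revenue = 75.0160 * 126.5981 = 9496.8831
Total cost = 44.6089 * 134.1919 = 5986.1530
Profit = 9496.8831 - 5986.1530 = 3510.7300

3510.7300 $


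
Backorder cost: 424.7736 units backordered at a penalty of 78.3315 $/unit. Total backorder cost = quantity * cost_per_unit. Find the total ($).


Total = 424.7736 * 78.3315 = 33273.1532

33273.1532 $


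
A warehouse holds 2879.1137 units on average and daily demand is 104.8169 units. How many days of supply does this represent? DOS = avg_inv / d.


DOS = 2879.1137 / 104.8169 = 27.4680

27.4680 days


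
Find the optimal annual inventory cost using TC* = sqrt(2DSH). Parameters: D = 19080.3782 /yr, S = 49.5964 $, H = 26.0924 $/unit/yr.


2*D*S*H = 49383419.1859
TC* = sqrt(49383419.1859) = 7027.3337

7027.3337 $/yr


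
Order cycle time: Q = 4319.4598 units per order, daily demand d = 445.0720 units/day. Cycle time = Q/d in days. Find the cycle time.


Cycle = 4319.4598 / 445.0720 = 9.7051

9.7051 days


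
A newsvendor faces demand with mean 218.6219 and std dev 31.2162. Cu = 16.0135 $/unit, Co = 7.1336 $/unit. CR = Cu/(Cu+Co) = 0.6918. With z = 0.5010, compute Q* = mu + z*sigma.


CR = Cu/(Cu+Co) = 16.0135/(16.0135+7.1336) = 0.6918
z = 0.5010
Q* = 218.6219 + 0.5010 * 31.2162 = 234.2612

234.2612 units


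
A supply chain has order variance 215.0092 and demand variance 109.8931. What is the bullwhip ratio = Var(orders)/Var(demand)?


BW = 215.0092 / 109.8931 = 1.9565

1.9565


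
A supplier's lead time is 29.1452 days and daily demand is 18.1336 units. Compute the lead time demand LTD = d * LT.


LTD = 18.1336 * 29.1452 = 528.5074

528.5074 units


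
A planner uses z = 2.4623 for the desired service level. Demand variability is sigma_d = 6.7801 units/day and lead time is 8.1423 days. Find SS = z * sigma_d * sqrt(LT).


sqrt(LT) = sqrt(8.1423) = 2.8535
SS = 2.4623 * 6.7801 * 2.8535 = 47.6377

47.6377 units


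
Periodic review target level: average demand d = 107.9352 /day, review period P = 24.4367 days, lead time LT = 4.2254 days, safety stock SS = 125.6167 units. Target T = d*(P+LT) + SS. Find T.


P + LT = 28.6621
d*(P+LT) = 107.9352 * 28.6621 = 3093.6495
T = 3093.6495 + 125.6167 = 3219.2662

3219.2662 units


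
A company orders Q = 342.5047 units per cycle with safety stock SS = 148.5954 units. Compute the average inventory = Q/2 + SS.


Q/2 = 171.2524
Avg = 171.2524 + 148.5954 = 319.8478

319.8478 units


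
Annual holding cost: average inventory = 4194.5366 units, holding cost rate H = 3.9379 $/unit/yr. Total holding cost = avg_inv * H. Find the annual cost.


Cost = 4194.5366 * 3.9379 = 16517.6657

16517.6657 $/yr


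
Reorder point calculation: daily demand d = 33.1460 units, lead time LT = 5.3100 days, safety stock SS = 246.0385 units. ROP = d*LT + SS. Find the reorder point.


d*LT = 33.1460 * 5.3100 = 176.0053
ROP = 176.0053 + 246.0385 = 422.0438

422.0438 units


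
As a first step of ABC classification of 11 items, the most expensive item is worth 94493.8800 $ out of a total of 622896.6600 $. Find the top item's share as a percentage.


Top item = 94493.8800
Total = 622896.6600
Percentage = 94493.8800 / 622896.6600 * 100 = 15.1701

15.1701%


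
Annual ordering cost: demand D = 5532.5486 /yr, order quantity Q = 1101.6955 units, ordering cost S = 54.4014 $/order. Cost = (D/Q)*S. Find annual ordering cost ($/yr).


Number of orders = D/Q = 5.0218
Cost = 5.0218 * 54.4014 = 273.1956

273.1956 $/yr


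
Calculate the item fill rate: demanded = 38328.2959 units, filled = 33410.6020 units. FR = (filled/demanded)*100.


FR = 33410.6020 / 38328.2959 * 100 = 87.1695

87.1695%


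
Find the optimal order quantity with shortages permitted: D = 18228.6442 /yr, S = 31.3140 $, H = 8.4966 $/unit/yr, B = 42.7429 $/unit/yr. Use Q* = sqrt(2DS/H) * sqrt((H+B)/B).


sqrt(2DS/H) = 366.5548
sqrt((H+B)/B) = 1.0949
Q* = 366.5548 * 1.0949 = 401.3371

401.3371 units


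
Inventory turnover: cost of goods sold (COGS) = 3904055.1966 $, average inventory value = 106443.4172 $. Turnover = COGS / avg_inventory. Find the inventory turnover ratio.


Turnover = 3904055.1966 / 106443.4172 = 36.6773

36.6773


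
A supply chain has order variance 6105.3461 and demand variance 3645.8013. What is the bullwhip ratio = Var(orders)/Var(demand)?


BW = 6105.3461 / 3645.8013 = 1.6746

1.6746


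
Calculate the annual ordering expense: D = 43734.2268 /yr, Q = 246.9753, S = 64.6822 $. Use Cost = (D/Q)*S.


Number of orders = D/Q = 177.0794
Cost = 177.0794 * 64.6822 = 11453.8822

11453.8822 $/yr


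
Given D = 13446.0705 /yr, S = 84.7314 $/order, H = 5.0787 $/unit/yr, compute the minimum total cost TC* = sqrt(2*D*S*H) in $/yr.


2*D*S*H = 11572370.2887
TC* = sqrt(11572370.2887) = 3401.8187

3401.8187 $/yr


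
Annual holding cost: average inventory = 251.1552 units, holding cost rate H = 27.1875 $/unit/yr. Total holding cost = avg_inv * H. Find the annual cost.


Cost = 251.1552 * 27.1875 = 6828.2820

6828.2820 $/yr


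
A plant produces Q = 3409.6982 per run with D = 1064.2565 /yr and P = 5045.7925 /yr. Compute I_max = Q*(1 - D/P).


D/P = 0.2109
1 - D/P = 0.7891
I_max = 3409.6982 * 0.7891 = 2690.5260

2690.5260 units


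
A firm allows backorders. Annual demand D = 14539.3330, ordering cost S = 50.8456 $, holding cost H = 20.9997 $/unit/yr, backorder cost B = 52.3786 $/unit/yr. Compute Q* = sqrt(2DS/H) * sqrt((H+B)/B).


sqrt(2DS/H) = 265.3428
sqrt((H+B)/B) = 1.1836
Q* = 265.3428 * 1.1836 = 314.0612

314.0612 units


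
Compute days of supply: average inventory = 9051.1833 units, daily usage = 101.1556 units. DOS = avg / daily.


DOS = 9051.1833 / 101.1556 = 89.4778

89.4778 days


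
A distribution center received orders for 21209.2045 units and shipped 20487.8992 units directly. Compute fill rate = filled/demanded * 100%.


FR = 20487.8992 / 21209.2045 * 100 = 96.5991

96.5991%


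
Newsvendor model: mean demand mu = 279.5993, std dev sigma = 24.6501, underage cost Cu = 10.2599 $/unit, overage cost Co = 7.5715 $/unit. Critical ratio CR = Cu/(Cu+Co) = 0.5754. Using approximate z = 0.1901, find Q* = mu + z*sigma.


CR = Cu/(Cu+Co) = 10.2599/(10.2599+7.5715) = 0.5754
z = 0.1901
Q* = 279.5993 + 0.1901 * 24.6501 = 284.2853

284.2853 units


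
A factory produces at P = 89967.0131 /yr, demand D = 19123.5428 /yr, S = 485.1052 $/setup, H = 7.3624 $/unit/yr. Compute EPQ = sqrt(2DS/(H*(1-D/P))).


1 - D/P = 1 - 0.2126 = 0.7874
H*(1-D/P) = 5.7974
2DS = 18553860.1094
EPQ = sqrt(3200356.3900) = 1788.9540

1788.9540 units


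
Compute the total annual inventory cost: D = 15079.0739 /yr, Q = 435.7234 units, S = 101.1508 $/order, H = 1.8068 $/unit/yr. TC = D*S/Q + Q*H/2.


Ordering cost = D*S/Q = 3500.5244
Holding cost = Q*H/2 = 393.6325
TC = 3500.5244 + 393.6325 = 3894.1569

3894.1569 $/yr


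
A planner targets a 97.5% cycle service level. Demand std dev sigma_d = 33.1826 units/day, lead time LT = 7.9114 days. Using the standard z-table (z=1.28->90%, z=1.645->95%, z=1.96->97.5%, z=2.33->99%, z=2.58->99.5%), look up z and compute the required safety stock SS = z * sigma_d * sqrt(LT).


From the table, SL = 97.5% corresponds to z = 1.96
sqrt(LT) = sqrt(7.9114) = 2.8127
SS = 1.96 * 33.1826 * 2.8127 = 182.9335

182.9335 units


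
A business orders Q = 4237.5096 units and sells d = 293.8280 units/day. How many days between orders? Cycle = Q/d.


Cycle = 4237.5096 / 293.8280 = 14.4217

14.4217 days


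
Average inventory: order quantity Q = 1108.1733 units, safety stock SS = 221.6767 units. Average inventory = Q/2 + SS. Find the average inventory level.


Q/2 = 554.0866
Avg = 554.0866 + 221.6767 = 775.7633

775.7633 units


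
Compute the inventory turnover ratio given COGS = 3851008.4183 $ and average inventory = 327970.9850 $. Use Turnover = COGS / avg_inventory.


Turnover = 3851008.4183 / 327970.9850 = 11.7419

11.7419


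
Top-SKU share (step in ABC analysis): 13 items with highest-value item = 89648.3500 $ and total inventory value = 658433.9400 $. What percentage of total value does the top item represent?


Top item = 89648.3500
Total = 658433.9400
Percentage = 89648.3500 / 658433.9400 * 100 = 13.6154

13.6154%


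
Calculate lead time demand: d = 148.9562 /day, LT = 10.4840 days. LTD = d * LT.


LTD = 148.9562 * 10.4840 = 1561.6568

1561.6568 units


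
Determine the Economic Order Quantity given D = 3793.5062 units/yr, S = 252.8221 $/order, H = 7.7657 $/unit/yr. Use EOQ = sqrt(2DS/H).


2*D*S = 2 * 3793.5062 * 252.8221 = 1918164.4077
2*D*S/H = 247004.7011
EOQ = sqrt(247004.7011) = 496.9957

496.9957 units


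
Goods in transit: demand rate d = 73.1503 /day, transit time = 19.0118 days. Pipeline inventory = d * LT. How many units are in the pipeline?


Pipeline = 73.1503 * 19.0118 = 1390.7189

1390.7189 units


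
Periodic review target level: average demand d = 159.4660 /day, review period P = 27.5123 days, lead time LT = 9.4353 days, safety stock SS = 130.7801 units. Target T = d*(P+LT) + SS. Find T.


P + LT = 36.9476
d*(P+LT) = 159.4660 * 36.9476 = 5891.8860
T = 5891.8860 + 130.7801 = 6022.6661

6022.6661 units


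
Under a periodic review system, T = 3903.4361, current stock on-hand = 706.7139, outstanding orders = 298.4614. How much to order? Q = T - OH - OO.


Inventory position = OH + OO = 706.7139 + 298.4614 = 1005.1753
Q = 3903.4361 - 1005.1753 = 2898.2608

2898.2608 units


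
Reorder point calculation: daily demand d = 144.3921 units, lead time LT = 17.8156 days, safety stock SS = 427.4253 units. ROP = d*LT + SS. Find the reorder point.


d*LT = 144.3921 * 17.8156 = 2572.4319
ROP = 2572.4319 + 427.4253 = 2999.8572

2999.8572 units


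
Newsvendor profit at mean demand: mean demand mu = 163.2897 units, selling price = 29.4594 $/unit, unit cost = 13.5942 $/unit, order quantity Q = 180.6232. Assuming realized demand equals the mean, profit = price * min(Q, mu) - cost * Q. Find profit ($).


Sales at mu = min(180.6232, 163.2897) = 163.2897
Revenue = 29.4594 * 163.2897 = 4810.4166
Total cost = 13.5942 * 180.6232 = 2455.4279
Profit = 4810.4166 - 2455.4279 = 2354.9887

2354.9887 $


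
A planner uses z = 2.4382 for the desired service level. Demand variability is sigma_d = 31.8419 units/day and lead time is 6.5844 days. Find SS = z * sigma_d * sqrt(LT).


sqrt(LT) = sqrt(6.5844) = 2.5660
SS = 2.4382 * 31.8419 * 2.5660 = 199.2170

199.2170 units


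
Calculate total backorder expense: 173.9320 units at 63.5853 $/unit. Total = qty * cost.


Total = 173.9320 * 63.5853 = 11059.5184

11059.5184 $


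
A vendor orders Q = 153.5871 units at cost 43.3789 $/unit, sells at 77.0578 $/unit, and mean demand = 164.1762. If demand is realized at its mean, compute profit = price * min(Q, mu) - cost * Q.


Sales at mu = min(153.5871, 164.1762) = 153.5871
Revenue = 77.0578 * 153.5871 = 11835.0840
Total cost = 43.3789 * 153.5871 = 6662.4395
Profit = 11835.0840 - 6662.4395 = 5172.6446

5172.6446 $


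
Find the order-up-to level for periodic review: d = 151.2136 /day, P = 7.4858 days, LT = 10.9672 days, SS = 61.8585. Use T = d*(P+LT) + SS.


P + LT = 18.4530
d*(P+LT) = 151.2136 * 18.4530 = 2790.3446
T = 2790.3446 + 61.8585 = 2852.2031

2852.2031 units


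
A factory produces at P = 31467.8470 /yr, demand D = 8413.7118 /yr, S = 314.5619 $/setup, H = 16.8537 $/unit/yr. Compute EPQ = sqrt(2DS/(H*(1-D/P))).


1 - D/P = 1 - 0.2674 = 0.7326
H*(1-D/P) = 12.3474
2DS = 5293266.3397
EPQ = sqrt(428693.2860) = 654.7467

654.7467 units


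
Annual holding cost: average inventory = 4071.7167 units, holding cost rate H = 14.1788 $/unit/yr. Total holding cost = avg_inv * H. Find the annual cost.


Cost = 4071.7167 * 14.1788 = 57732.0567

57732.0567 $/yr


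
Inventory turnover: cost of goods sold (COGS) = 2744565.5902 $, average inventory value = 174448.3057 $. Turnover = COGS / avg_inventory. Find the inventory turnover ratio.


Turnover = 2744565.5902 / 174448.3057 = 15.7328

15.7328


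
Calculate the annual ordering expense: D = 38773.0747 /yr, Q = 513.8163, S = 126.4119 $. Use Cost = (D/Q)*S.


Number of orders = D/Q = 75.4610
Cost = 75.4610 * 126.4119 = 9539.1642

9539.1642 $/yr


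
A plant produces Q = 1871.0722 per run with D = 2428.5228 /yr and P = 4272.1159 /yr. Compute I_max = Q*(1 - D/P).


D/P = 0.5685
1 - D/P = 0.4315
I_max = 1871.0722 * 0.4315 = 807.4443

807.4443 units


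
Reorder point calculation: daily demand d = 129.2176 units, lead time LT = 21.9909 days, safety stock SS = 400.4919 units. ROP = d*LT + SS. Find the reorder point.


d*LT = 129.2176 * 21.9909 = 2841.6113
ROP = 2841.6113 + 400.4919 = 3242.1032

3242.1032 units


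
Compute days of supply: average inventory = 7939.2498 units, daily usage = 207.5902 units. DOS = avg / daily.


DOS = 7939.2498 / 207.5902 = 38.2448

38.2448 days


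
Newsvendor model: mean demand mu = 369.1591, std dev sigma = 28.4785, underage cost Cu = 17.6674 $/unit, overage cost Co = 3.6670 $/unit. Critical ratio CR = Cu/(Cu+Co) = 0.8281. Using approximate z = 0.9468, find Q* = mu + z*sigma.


CR = Cu/(Cu+Co) = 17.6674/(17.6674+3.6670) = 0.8281
z = 0.9468
Q* = 369.1591 + 0.9468 * 28.4785 = 396.1225

396.1225 units


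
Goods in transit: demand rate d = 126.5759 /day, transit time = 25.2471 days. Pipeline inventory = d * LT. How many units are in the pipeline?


Pipeline = 126.5759 * 25.2471 = 3195.6744

3195.6744 units


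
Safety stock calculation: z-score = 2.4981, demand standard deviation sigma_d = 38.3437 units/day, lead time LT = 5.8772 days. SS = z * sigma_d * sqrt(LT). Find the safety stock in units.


sqrt(LT) = sqrt(5.8772) = 2.4243
SS = 2.4981 * 38.3437 * 2.4243 = 232.2144

232.2144 units


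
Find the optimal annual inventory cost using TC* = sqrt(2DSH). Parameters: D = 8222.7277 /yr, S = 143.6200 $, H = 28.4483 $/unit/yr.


2*D*S*H = 67191934.6407
TC* = sqrt(67191934.6407) = 8197.0687

8197.0687 $/yr


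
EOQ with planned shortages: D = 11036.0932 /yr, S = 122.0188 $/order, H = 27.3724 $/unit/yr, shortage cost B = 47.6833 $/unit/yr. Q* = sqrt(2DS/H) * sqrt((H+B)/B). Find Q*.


sqrt(2DS/H) = 313.6748
sqrt((H+B)/B) = 1.2546
Q* = 313.6748 * 1.2546 = 393.5395

393.5395 units


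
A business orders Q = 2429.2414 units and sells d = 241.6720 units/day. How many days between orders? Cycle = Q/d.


Cycle = 2429.2414 / 241.6720 = 10.0518

10.0518 days


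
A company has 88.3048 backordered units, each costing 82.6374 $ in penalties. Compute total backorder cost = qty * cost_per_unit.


Total = 88.3048 * 82.6374 = 7297.2791

7297.2791 $


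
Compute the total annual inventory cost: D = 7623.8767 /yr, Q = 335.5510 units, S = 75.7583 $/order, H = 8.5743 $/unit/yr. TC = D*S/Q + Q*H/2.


Ordering cost = D*S/Q = 1721.2642
Holding cost = Q*H/2 = 1438.5575
TC = 1721.2642 + 1438.5575 = 3159.8217

3159.8217 $/yr


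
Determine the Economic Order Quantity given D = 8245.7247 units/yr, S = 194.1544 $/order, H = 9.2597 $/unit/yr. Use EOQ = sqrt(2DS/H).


2*D*S = 2 * 8245.7247 * 194.1544 = 3201887.4634
2*D*S/H = 345787.3866
EOQ = sqrt(345787.3866) = 588.0369

588.0369 units


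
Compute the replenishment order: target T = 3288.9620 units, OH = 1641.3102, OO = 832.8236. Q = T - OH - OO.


Inventory position = OH + OO = 1641.3102 + 832.8236 = 2474.1338
Q = 3288.9620 - 2474.1338 = 814.8282

814.8282 units


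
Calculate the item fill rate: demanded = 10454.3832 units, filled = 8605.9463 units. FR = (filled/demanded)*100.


FR = 8605.9463 / 10454.3832 * 100 = 82.3190

82.3190%


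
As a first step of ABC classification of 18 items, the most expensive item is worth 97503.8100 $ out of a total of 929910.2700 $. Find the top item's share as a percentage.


Top item = 97503.8100
Total = 929910.2700
Percentage = 97503.8100 / 929910.2700 * 100 = 10.4853

10.4853%


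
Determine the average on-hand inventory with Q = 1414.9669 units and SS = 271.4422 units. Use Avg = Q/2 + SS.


Q/2 = 707.4834
Avg = 707.4834 + 271.4422 = 978.9256

978.9256 units


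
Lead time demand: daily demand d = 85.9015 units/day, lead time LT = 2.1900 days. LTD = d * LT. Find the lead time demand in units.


LTD = 85.9015 * 2.1900 = 188.1243

188.1243 units


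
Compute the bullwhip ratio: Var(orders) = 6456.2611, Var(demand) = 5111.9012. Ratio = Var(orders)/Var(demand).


BW = 6456.2611 / 5111.9012 = 1.2630

1.2630


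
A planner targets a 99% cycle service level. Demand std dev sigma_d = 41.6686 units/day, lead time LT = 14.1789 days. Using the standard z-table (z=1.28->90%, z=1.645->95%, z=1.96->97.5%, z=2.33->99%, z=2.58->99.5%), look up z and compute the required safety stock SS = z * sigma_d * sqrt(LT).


From the table, SL = 99% corresponds to z = 2.33
sqrt(LT) = sqrt(14.1789) = 3.7655
SS = 2.33 * 41.6686 * 3.7655 = 365.5831

365.5831 units


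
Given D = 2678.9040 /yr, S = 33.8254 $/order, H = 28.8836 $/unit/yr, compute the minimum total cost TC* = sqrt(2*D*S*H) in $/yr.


2*D*S*H = 5234574.7911
TC* = sqrt(5234574.7911) = 2287.9193

2287.9193 $/yr


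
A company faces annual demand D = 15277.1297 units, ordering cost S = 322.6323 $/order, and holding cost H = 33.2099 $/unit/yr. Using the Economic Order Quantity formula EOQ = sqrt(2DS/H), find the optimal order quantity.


2*D*S = 2 * 15277.1297 * 322.6323 = 9857790.9850
2*D*S/H = 296832.9018
EOQ = sqrt(296832.9018) = 544.8237

544.8237 units


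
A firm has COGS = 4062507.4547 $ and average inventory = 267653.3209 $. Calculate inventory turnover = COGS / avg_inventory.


Turnover = 4062507.4547 / 267653.3209 = 15.1782

15.1782


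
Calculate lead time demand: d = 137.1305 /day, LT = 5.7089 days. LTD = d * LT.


LTD = 137.1305 * 5.7089 = 782.8643

782.8643 units


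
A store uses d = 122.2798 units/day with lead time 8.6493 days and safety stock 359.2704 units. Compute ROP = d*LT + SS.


d*LT = 122.2798 * 8.6493 = 1057.6347
ROP = 1057.6347 + 359.2704 = 1416.9051

1416.9051 units


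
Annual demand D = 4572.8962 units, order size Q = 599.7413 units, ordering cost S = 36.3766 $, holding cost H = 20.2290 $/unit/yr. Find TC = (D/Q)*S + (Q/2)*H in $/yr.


Ordering cost = D*S/Q = 277.3636
Holding cost = Q*H/2 = 6066.0834
TC = 277.3636 + 6066.0834 = 6343.4470

6343.4470 $/yr


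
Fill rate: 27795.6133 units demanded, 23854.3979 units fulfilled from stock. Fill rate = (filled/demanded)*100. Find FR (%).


FR = 23854.3979 / 27795.6133 * 100 = 85.8207

85.8207%


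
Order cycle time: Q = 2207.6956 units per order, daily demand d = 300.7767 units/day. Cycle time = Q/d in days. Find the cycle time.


Cycle = 2207.6956 / 300.7767 = 7.3400

7.3400 days


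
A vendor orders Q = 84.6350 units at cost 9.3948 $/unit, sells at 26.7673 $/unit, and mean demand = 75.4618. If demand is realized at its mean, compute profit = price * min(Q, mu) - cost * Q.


Sales at mu = min(84.6350, 75.4618) = 75.4618
Revenue = 26.7673 * 75.4618 = 2019.9086
Total cost = 9.3948 * 84.6350 = 795.1289
Profit = 2019.9086 - 795.1289 = 1224.7797

1224.7797 $


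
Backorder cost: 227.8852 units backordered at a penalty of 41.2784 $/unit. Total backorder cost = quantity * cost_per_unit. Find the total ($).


Total = 227.8852 * 41.2784 = 9406.7364

9406.7364 $


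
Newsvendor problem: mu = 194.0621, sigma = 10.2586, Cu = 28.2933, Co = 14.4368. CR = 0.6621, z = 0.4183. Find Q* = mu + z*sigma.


CR = Cu/(Cu+Co) = 28.2933/(28.2933+14.4368) = 0.6621
z = 0.4183
Q* = 194.0621 + 0.4183 * 10.2586 = 198.3533

198.3533 units


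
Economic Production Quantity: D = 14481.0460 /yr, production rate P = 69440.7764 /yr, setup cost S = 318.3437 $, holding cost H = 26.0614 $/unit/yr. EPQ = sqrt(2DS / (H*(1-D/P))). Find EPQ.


1 - D/P = 1 - 0.2085 = 0.7915
H*(1-D/P) = 20.6266
2DS = 9219899.5270
EPQ = sqrt(446990.6313) = 668.5736

668.5736 units


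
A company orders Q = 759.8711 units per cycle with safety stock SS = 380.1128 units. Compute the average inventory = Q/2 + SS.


Q/2 = 379.9355
Avg = 379.9355 + 380.1128 = 760.0484

760.0484 units


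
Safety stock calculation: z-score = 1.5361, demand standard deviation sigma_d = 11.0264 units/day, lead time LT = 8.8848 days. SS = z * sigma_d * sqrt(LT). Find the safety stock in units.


sqrt(LT) = sqrt(8.8848) = 2.9807
SS = 1.5361 * 11.0264 * 2.9807 = 50.4867

50.4867 units


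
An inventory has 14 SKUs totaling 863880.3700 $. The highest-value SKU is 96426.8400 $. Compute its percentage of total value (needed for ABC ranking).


Top item = 96426.8400
Total = 863880.3700
Percentage = 96426.8400 / 863880.3700 * 100 = 11.1621

11.1621%


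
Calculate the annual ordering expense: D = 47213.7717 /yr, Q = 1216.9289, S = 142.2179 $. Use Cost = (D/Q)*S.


Number of orders = D/Q = 38.7975
Cost = 38.7975 * 142.2179 = 5517.6958

5517.6958 $/yr


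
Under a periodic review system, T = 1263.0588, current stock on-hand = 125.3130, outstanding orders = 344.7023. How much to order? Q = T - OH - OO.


Inventory position = OH + OO = 125.3130 + 344.7023 = 470.0153
Q = 1263.0588 - 470.0153 = 793.0435

793.0435 units


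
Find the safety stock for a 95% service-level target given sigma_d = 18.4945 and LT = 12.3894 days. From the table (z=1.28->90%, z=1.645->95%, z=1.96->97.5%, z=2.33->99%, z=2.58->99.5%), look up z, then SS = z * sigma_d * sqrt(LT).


From the table, SL = 95% corresponds to z = 1.645
sqrt(LT) = sqrt(12.3894) = 3.5199
SS = 1.645 * 18.4945 * 3.5199 = 107.0862

107.0862 units


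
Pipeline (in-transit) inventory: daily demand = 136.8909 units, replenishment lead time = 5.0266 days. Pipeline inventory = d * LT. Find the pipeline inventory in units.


Pipeline = 136.8909 * 5.0266 = 688.0958

688.0958 units


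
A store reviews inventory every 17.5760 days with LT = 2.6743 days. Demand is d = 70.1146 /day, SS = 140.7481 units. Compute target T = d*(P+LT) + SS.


P + LT = 20.2503
d*(P+LT) = 70.1146 * 20.2503 = 1419.8417
T = 1419.8417 + 140.7481 = 1560.5898

1560.5898 units


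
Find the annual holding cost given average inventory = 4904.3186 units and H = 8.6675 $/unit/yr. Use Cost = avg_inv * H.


Cost = 4904.3186 * 8.6675 = 42508.1815

42508.1815 $/yr


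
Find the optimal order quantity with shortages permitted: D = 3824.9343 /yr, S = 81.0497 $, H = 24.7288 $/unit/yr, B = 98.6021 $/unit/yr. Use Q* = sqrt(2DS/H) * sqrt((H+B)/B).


sqrt(2DS/H) = 158.3438
sqrt((H+B)/B) = 1.1184
Q* = 158.3438 * 1.1184 = 177.0900

177.0900 units


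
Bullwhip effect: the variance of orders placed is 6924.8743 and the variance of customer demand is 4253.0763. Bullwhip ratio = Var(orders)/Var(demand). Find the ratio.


BW = 6924.8743 / 4253.0763 = 1.6282

1.6282


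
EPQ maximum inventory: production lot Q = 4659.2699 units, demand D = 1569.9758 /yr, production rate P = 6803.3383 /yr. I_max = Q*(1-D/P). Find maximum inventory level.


D/P = 0.2308
1 - D/P = 0.7692
I_max = 4659.2699 * 0.7692 = 3584.0711

3584.0711 units


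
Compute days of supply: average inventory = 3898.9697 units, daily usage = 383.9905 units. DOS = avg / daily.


DOS = 3898.9697 / 383.9905 = 10.1538

10.1538 days


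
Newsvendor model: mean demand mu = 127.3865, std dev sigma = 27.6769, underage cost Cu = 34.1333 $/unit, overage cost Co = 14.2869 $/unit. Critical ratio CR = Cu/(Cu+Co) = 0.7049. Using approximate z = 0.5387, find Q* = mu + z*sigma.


CR = Cu/(Cu+Co) = 34.1333/(34.1333+14.2869) = 0.7049
z = 0.5387
Q* = 127.3865 + 0.5387 * 27.6769 = 142.2960

142.2960 units


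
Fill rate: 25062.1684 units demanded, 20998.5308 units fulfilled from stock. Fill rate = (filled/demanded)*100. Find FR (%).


FR = 20998.5308 / 25062.1684 * 100 = 83.7858

83.7858%


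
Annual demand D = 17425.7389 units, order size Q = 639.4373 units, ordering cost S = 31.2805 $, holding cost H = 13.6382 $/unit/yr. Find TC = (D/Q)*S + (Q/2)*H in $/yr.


Ordering cost = D*S/Q = 852.4461
Holding cost = Q*H/2 = 4360.3869
TC = 852.4461 + 4360.3869 = 5212.8330

5212.8330 $/yr


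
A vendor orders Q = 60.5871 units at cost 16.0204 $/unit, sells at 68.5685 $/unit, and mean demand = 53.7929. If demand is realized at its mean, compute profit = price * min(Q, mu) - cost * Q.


Sales at mu = min(60.5871, 53.7929) = 53.7929
Revenue = 68.5685 * 53.7929 = 3688.4985
Total cost = 16.0204 * 60.5871 = 970.6296
Profit = 3688.4985 - 970.6296 = 2717.8689

2717.8689 $


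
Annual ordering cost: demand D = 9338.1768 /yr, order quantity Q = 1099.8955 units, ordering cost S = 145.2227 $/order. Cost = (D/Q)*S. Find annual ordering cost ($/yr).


Number of orders = D/Q = 8.4901
Cost = 8.4901 * 145.2227 = 1232.9492

1232.9492 $/yr


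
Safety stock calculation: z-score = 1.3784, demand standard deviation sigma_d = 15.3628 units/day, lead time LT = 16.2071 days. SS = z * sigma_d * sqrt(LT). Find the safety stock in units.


sqrt(LT) = sqrt(16.2071) = 4.0258
SS = 1.3784 * 15.3628 * 4.0258 = 85.2508

85.2508 units


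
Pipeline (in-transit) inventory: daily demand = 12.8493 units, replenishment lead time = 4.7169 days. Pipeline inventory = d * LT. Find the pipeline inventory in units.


Pipeline = 12.8493 * 4.7169 = 60.6089

60.6089 units


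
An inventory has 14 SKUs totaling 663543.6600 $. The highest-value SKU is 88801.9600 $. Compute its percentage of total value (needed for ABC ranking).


Top item = 88801.9600
Total = 663543.6600
Percentage = 88801.9600 / 663543.6600 * 100 = 13.3830

13.3830%


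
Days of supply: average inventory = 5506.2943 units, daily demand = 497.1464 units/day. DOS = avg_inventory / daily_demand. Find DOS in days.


DOS = 5506.2943 / 497.1464 = 11.0758

11.0758 days


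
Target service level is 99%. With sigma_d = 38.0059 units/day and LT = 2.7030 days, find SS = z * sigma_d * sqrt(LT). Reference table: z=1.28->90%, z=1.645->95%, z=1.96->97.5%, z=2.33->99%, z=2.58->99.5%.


From the table, SL = 99% corresponds to z = 2.33
sqrt(LT) = sqrt(2.7030) = 1.6441
SS = 2.33 * 38.0059 * 1.6441 = 145.5895

145.5895 units


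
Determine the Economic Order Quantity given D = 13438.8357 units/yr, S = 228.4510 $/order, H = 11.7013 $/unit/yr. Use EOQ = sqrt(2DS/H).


2*D*S = 2 * 13438.8357 * 228.4510 = 6140230.9090
2*D*S/H = 524747.7553
EOQ = sqrt(524747.7553) = 724.3948

724.3948 units


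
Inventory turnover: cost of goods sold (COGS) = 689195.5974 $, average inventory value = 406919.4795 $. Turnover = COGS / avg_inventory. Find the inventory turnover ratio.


Turnover = 689195.5974 / 406919.4795 = 1.6937

1.6937


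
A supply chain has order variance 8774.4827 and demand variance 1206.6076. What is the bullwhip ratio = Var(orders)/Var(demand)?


BW = 8774.4827 / 1206.6076 = 7.2720

7.2720


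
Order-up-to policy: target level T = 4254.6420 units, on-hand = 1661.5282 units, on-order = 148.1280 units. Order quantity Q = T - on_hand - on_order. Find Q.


Inventory position = OH + OO = 1661.5282 + 148.1280 = 1809.6562
Q = 4254.6420 - 1809.6562 = 2444.9858

2444.9858 units


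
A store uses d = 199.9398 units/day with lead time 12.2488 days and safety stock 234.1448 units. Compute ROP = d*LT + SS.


d*LT = 199.9398 * 12.2488 = 2449.0226
ROP = 2449.0226 + 234.1448 = 2683.1674

2683.1674 units


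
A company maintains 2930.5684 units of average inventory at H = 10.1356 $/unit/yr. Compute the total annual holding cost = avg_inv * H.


Cost = 2930.5684 * 10.1356 = 29703.0691

29703.0691 $/yr


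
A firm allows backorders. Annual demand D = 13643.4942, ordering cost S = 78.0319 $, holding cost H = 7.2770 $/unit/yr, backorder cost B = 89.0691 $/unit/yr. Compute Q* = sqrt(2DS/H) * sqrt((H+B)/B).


sqrt(2DS/H) = 540.9258
sqrt((H+B)/B) = 1.0400
Q* = 540.9258 * 1.0400 = 562.5890

562.5890 units


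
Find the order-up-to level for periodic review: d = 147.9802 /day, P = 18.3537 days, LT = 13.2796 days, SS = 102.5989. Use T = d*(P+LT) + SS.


P + LT = 31.6333
d*(P+LT) = 147.9802 * 31.6333 = 4681.1021
T = 4681.1021 + 102.5989 = 4783.7010

4783.7010 units


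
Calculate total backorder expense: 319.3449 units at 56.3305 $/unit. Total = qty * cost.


Total = 319.3449 * 56.3305 = 17988.8579

17988.8579 $


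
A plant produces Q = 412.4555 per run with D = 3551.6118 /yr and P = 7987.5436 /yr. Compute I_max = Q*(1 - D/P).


D/P = 0.4446
1 - D/P = 0.5554
I_max = 412.4555 * 0.5554 = 229.0597

229.0597 units


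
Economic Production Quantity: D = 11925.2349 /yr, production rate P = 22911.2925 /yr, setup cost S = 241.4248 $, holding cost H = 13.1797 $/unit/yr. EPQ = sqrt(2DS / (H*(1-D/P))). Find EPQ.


1 - D/P = 1 - 0.5205 = 0.4795
H*(1-D/P) = 6.3197
2DS = 5758094.9014
EPQ = sqrt(911131.3955) = 954.5320

954.5320 units


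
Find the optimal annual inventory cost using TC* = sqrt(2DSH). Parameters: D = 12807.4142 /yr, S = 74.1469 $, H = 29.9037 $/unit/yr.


2*D*S*H = 56794904.8472
TC* = sqrt(56794904.8472) = 7536.2394

7536.2394 $/yr


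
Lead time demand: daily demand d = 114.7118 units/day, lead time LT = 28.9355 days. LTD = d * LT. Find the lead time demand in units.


LTD = 114.7118 * 28.9355 = 3319.2433

3319.2433 units


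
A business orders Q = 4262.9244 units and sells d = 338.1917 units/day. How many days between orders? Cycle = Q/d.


Cycle = 4262.9244 / 338.1917 = 12.6051

12.6051 days


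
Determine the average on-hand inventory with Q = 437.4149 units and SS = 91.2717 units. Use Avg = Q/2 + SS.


Q/2 = 218.7074
Avg = 218.7074 + 91.2717 = 309.9792

309.9792 units


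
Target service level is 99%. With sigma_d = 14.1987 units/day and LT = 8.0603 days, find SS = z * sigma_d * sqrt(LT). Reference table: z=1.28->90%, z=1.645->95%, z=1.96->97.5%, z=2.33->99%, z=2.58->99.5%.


From the table, SL = 99% corresponds to z = 2.33
sqrt(LT) = sqrt(8.0603) = 2.8391
SS = 2.33 * 14.1987 * 2.8391 = 93.9248

93.9248 units


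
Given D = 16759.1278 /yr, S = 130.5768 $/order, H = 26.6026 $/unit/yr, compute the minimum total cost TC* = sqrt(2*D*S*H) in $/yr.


2*D*S*H = 116431773.8753
TC* = sqrt(116431773.8753) = 10790.3556

10790.3556 $/yr


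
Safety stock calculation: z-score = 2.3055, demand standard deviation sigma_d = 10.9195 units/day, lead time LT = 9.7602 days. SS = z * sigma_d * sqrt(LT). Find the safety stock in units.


sqrt(LT) = sqrt(9.7602) = 3.1241
SS = 2.3055 * 10.9195 * 3.1241 = 78.6497

78.6497 units


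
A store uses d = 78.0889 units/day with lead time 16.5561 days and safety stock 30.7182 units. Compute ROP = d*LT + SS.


d*LT = 78.0889 * 16.5561 = 1292.8476
ROP = 1292.8476 + 30.7182 = 1323.5658

1323.5658 units


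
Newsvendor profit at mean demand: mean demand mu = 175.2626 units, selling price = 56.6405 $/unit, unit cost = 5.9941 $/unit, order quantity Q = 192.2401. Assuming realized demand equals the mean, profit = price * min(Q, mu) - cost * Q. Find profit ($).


Sales at mu = min(192.2401, 175.2626) = 175.2626
Revenue = 56.6405 * 175.2626 = 9926.9613
Total cost = 5.9941 * 192.2401 = 1152.3064
Profit = 9926.9613 - 1152.3064 = 8774.6549

8774.6549 $


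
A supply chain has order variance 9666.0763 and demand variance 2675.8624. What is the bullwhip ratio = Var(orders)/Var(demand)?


BW = 9666.0763 / 2675.8624 = 3.6123

3.6123


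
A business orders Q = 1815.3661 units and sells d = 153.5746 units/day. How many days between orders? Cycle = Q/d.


Cycle = 1815.3661 / 153.5746 = 11.8207

11.8207 days


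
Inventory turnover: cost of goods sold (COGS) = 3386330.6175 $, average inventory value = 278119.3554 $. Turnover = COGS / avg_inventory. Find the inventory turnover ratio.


Turnover = 3386330.6175 / 278119.3554 = 12.1758

12.1758


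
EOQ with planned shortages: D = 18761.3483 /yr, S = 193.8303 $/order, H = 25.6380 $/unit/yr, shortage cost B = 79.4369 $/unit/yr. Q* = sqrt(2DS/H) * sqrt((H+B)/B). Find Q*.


sqrt(2DS/H) = 532.6179
sqrt((H+B)/B) = 1.1501
Q* = 532.6179 * 1.1501 = 612.5678

612.5678 units


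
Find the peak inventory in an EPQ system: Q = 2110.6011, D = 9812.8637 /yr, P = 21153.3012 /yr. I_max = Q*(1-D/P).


D/P = 0.4639
1 - D/P = 0.5361
I_max = 2110.6011 * 0.5361 = 1131.5085

1131.5085 units


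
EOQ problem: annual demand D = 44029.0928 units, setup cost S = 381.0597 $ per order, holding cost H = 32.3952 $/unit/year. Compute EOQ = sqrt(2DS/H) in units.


2*D*S = 2 * 44029.0928 * 381.0597 = 33555425.7873
2*D*S/H = 1035814.7438
EOQ = sqrt(1035814.7438) = 1017.7498

1017.7498 units


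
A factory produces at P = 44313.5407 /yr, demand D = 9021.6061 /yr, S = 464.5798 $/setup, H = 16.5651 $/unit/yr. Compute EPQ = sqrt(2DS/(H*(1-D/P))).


1 - D/P = 1 - 0.2036 = 0.7964
H*(1-D/P) = 13.1927
2DS = 8382511.9152
EPQ = sqrt(635391.0655) = 797.1142

797.1142 units


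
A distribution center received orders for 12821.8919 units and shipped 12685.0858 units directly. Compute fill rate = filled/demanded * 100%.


FR = 12685.0858 / 12821.8919 * 100 = 98.9330

98.9330%


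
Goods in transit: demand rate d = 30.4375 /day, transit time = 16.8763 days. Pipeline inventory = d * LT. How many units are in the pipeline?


Pipeline = 30.4375 * 16.8763 = 513.6724

513.6724 units


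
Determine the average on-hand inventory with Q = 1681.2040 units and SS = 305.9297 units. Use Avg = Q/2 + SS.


Q/2 = 840.6020
Avg = 840.6020 + 305.9297 = 1146.5317

1146.5317 units


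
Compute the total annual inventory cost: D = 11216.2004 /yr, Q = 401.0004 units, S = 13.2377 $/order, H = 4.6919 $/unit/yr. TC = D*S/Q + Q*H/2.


Ordering cost = D*S/Q = 370.2657
Holding cost = Q*H/2 = 940.7269
TC = 370.2657 + 940.7269 = 1310.9926

1310.9926 $/yr


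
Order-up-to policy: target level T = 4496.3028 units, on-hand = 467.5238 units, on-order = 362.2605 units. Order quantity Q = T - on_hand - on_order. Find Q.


Inventory position = OH + OO = 467.5238 + 362.2605 = 829.7843
Q = 4496.3028 - 829.7843 = 3666.5185

3666.5185 units


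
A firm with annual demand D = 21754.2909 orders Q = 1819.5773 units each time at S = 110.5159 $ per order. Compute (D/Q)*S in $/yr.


Number of orders = D/Q = 11.9557
Cost = 11.9557 * 110.5159 = 1321.2932

1321.2932 $/yr


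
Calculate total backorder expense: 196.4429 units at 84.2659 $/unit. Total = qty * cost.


Total = 196.4429 * 84.2659 = 16553.4378

16553.4378 $


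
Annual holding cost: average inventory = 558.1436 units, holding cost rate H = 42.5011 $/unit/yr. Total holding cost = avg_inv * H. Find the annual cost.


Cost = 558.1436 * 42.5011 = 23721.7170

23721.7170 $/yr


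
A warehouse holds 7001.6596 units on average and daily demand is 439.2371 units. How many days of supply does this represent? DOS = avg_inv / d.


DOS = 7001.6596 / 439.2371 = 15.9405

15.9405 days


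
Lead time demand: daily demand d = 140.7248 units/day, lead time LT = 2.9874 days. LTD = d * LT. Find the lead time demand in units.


LTD = 140.7248 * 2.9874 = 420.4013

420.4013 units


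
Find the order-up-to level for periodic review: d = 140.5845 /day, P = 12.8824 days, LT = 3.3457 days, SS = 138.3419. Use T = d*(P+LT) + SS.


P + LT = 16.2281
d*(P+LT) = 140.5845 * 16.2281 = 2281.4193
T = 2281.4193 + 138.3419 = 2419.7612

2419.7612 units


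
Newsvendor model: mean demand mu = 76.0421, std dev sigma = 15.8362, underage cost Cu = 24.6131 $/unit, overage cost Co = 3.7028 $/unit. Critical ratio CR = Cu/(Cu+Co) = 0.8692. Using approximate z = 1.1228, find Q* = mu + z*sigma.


CR = Cu/(Cu+Co) = 24.6131/(24.6131+3.7028) = 0.8692
z = 1.1228
Q* = 76.0421 + 1.1228 * 15.8362 = 93.8230

93.8230 units


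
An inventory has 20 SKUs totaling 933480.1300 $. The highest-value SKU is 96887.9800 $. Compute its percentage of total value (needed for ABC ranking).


Top item = 96887.9800
Total = 933480.1300
Percentage = 96887.9800 / 933480.1300 * 100 = 10.3792

10.3792%


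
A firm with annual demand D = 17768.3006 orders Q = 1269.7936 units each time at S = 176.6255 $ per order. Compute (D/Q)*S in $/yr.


Number of orders = D/Q = 13.9931
Cost = 13.9931 * 176.6255 = 2471.5316

2471.5316 $/yr


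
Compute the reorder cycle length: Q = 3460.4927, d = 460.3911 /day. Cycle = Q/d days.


Cycle = 3460.4927 / 460.3911 = 7.5164

7.5164 days


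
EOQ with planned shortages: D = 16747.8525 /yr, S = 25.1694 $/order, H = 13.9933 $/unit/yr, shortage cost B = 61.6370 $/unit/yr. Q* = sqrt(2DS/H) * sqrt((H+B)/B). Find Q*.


sqrt(2DS/H) = 245.4545
sqrt((H+B)/B) = 1.1077
Q* = 245.4545 * 1.1077 = 271.8930

271.8930 units


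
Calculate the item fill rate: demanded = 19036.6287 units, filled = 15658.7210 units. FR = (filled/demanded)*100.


FR = 15658.7210 / 19036.6287 * 100 = 82.2557

82.2557%


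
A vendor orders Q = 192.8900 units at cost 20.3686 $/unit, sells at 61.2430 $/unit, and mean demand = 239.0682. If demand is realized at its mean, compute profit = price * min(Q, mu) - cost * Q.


Sales at mu = min(192.8900, 239.0682) = 192.8900
Revenue = 61.2430 * 192.8900 = 11813.1623
Total cost = 20.3686 * 192.8900 = 3928.8993
Profit = 11813.1623 - 3928.8993 = 7884.2630

7884.2630 $


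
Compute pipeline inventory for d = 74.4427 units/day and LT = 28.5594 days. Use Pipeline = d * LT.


Pipeline = 74.4427 * 28.5594 = 2126.0388

2126.0388 units


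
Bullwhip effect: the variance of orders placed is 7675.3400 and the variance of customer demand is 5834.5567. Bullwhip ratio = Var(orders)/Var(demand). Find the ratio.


BW = 7675.3400 / 5834.5567 = 1.3155

1.3155
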